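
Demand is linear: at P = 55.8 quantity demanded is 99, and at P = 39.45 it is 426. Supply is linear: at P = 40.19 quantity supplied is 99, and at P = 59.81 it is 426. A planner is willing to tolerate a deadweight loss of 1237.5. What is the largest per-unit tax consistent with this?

16.5

Demand slope = (39.45 − 55.8)/(426 − 99) = −0.05, so P = 60.75 − 0.05Q.
Supply slope = (59.81 − 40.19)/(426 − 99) = 0.06, so P = 34.25 + 0.06Q.
Competitive equilibrium: 60.75 − 0.05Q = 34.25 + 0.06Q → Q* = 240.9091, P* = 48.7045.
A tax t gives ΔQ = t/0.11 and wedge t, so DWL = t²/0.22.
t²/0.22 = 1237.5 → t² = 272.25 → t = 16.5.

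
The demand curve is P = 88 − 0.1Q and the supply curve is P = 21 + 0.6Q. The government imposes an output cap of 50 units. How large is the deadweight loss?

Competitive equilibrium: 88 − 0.1Q = 21 + 0.6Q → Q* = 95.7143, P* = 78.4286.
At Q = 50: demand price = 88 − 0.1·50 = 83; supply price = 21 + 0.6·50 = 51.
ΔQ = 95.7143 − 50 = 45.7143; wedge = 83 − 51 = 32.
DWL = ½ × 45.7143 × 32 = 731.43.

731.43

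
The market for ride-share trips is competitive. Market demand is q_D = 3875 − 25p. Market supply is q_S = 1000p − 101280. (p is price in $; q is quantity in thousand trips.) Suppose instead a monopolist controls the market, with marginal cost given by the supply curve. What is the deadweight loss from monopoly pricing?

$8582.39 thousand

In inverse form: demand p = 155 − 0.04q, supply p = 101.28 + 0.001q.
Competitive equilibrium: 155 − 0.04q = 101.28 + 0.001q → q* = 1310.2439, p* = 102.5902.
Marginal revenue: MR = 155 − 0.08q. Set MR = MC: 155 − 0.08q = 101.28 + 0.001q → q_m = 663.2099.
Price p_m = 155 − 0.04·663.2099 = 128.4716; MC(q_m) = 101.28 + 0.001·663.2099 = 101.9432.
Competitive q* = 1310.2439, so Δq = 647.034; wedge = 128.4716 − 101.9432 = 26.5284.
Welfare loss = ½ × 647.034 × 26.5284 = $8582.39 thousand.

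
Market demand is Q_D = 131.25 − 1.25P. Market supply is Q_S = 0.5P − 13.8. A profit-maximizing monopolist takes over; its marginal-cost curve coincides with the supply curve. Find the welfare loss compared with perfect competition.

In inverse form: demand P = 105 − 0.8Q, supply P = 27.6 + 2Q.
Competitive equilibrium: 105 − 0.8Q = 27.6 + 2Q → Q* = 27.6429, P* = 82.8857.
Marginal revenue: MR = 105 − 1.6Q. Set MR = MC: 105 − 1.6Q = 27.6 + 2Q → Q_m = 21.5.
Price P_m = 105 − 0.8·21.5 = 87.8; MC(Q_m) = 27.6 + 2·21.5 = 70.6.
Competitive Q* = 27.6429, so ΔQ = 6.1429; wedge = 87.8 − 70.6 = 17.2.
Deadweight loss = ½ × 6.1429 × 17.2 = 52.83.

52.83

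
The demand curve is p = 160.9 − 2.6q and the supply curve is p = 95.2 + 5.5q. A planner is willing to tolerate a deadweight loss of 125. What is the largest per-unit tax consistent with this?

Competitive equilibrium: 160.9 − 2.6q = 95.2 + 5.5q → q* = 8.1111, p* = 139.8111.
A tax t gives Δq = t/8.1 and wedge t, so DWL = t²/16.2.
t²/16.2 = 125 → t² = 2025 → t = 45.

45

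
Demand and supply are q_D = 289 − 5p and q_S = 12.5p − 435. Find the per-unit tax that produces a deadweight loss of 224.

11.2

In inverse form: demand p = 57.8 − 0.2q, supply p = 34.8 + 0.08q.
Competitive equilibrium: 57.8 − 0.2q = 34.8 + 0.08q → q* = 82.1429, p* = 41.3714.
A tax t gives Δq = t/0.28 and wedge t, so DWL = t²/0.56.
t²/0.56 = 224 → t² = 125.44 → t = 11.2.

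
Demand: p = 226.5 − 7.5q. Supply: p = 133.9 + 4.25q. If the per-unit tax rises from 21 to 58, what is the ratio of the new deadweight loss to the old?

7.628

Competitive equilibrium: 226.5 − 7.5q = 133.9 + 4.25q → q* = 7.8809, p* = 167.3936.
For a per-unit tax t: Δq = t/11.75, so DWL = ½·t·(t/11.75) = t²/23.5.
At t = 21: DWL = 18.766. At t = 58: DWL = 143.149.
Ratio = (58/21)² = 7.628.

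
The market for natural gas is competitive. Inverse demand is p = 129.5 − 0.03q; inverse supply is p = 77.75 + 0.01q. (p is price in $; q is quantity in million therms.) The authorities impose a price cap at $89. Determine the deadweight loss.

Competitive equilibrium: 129.5 − 0.03q = 77.75 + 0.01q → q* = 1293.75, p* = 90.6875.
At the ceiling p = 89, quantity supplied = (89 − 77.75)/0.01 = 1125.
Willingness to pay at q' = 1125: 129.5 − 0.03·1125 = 95.75.
Δq = 1293.75 − 1125 = 168.75; wedge = 95.75 − 89 = 6.75.
The triangle = ½ × 168.75 × 6.75 = $569.53 million.

$569.53 million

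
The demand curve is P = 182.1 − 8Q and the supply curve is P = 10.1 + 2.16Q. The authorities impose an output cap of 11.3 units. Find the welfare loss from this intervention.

Competitive equilibrium: 182.1 − 8Q = 10.1 + 2.16Q → Q* = 16.9291, P* = 46.6669.
At Q = 11.3: demand price = 182.1 − 8·11.3 = 91.7; supply price = 10.1 + 2.16·11.3 = 34.508.
ΔQ = 16.9291 − 11.3 = 5.6291; wedge = 91.7 − 34.508 = 57.192.
Welfare loss = ½ × 5.6291 × 57.192 = 160.97.

160.97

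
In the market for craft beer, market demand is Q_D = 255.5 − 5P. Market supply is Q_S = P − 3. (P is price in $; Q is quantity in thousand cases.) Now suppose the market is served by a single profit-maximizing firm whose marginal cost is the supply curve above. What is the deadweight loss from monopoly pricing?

In inverse form: demand P = 51.1 − 0.2Q, supply P = 3 + Q.
Competitive equilibrium: 51.1 − 0.2Q = 3 + Q → Q* = 40.0833, P* = 43.0833.
Marginal revenue: MR = 51.1 − 0.4Q. Set MR = MC: 51.1 − 0.4Q = 3 + Q → Q_m = 34.3571.
Price P_m = 51.1 − 0.2·34.3571 = 44.2286; MC(Q_m) = 3 + 1·34.3571 = 37.3571.
Competitive Q* = 40.0833, so ΔQ = 5.7262; wedge = 44.2286 − 37.3571 = 6.8715.
Deadweight loss = ½ × 5.7262 × 6.8715 = $19.67 thousand.

$19.67 thousand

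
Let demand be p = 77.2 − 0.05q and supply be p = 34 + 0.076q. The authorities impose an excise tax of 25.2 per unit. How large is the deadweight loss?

Competitive equilibrium: 77.2 − 0.05q = 34 + 0.076q → q* = 342.8571, p* = 60.0571.
With the tax, the buyer price exceeds the seller price by 25.2: (77.2 − 0.05q) − (34 + 0.076q) = 25.2 → q' = 142.8571.
Δq = 342.8571 − 142.8571 = 200; the wedge equals the tax, 25.2.
The triangle = ½ × 200 × 25.2 = 2520.

2520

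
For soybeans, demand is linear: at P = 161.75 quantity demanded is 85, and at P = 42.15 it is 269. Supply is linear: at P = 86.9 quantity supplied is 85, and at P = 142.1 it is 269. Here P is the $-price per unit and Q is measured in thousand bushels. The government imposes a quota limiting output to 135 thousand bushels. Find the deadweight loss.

Demand slope = (42.15 − 161.75)/(269 − 85) = −0.65, so P = 217 − 0.65Q.
Supply slope = (142.1 − 86.9)/(269 − 85) = 0.3, so P = 61.4 + 0.3Q.
Competitive equilibrium: 217 − 0.65Q = 61.4 + 0.3Q → Q* = 163.7895, P* = 110.5368.
At Q = 135: demand price = 217 − 0.65·135 = 129.25; supply price = 61.4 + 0.3·135 = 101.9.
ΔQ = 163.7895 − 135 = 28.7895; wedge = 129.25 − 101.9 = 27.35.
Deadweight loss = ½ × 28.7895 × 27.35 = $393.70 thousand.

$393.70 thousand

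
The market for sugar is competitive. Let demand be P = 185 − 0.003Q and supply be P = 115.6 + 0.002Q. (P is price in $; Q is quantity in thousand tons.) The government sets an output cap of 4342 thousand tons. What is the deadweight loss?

Competitive equilibrium: 185 − 0.003Q = 115.6 + 0.002Q → Q* = 13880, P* = 143.36.
At Q = 4342: demand price = 185 − 0.003·4342 = 171.974; supply price = 115.6 + 0.002·4342 = 124.284.
ΔQ = 13880 − 4342 = 9538; wedge = 171.974 − 124.284 = 47.69.
Welfare loss = ½ × 9538 × 47.69 = $227433.61 thousand.

$227433.61 thousand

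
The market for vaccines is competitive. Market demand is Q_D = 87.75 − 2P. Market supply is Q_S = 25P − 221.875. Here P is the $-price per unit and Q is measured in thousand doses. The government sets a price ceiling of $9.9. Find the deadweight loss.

In inverse form: demand P = 43.875 − 0.5Q, supply P = 8.875 + 0.04Q.
Competitive equilibrium: 43.875 − 0.5Q = 8.875 + 0.04Q → Q* = 64.8148, P* = 11.4676.
At the ceiling P = 9.9, quantity supplied = (9.9 − 8.875)/0.04 = 25.625.
Willingness to pay at Q' = 25.625: 43.875 − 0.5·25.625 = 31.0625.
ΔQ = 64.8148 − 25.625 = 39.1898; wedge = 31.0625 − 9.9 = 21.1625.
Welfare loss = ½ × 39.1898 × 21.1625 = $414.68 thousand.

$414.68 thousand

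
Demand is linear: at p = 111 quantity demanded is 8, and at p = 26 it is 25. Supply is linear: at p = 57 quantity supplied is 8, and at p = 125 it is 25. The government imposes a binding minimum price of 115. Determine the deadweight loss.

208.08

Demand slope = (26 − 111)/(25 − 8) = −5, so p = 151 − 5q.
Supply slope = (125 − 57)/(25 − 8) = 4, so p = 25 + 4q.
Competitive equilibrium: 151 − 5q = 25 + 4q → q* = 14, p* = 81.
At the floor p = 115, quantity demanded = (151 − 115)/5 = 7.2.
Sellers' marginal cost at q' = 7.2: 25 + 4·7.2 = 53.8.
Δq = 14 − 7.2 = 6.8; wedge = 115 − 53.8 = 61.2.
Welfare loss = ½ × 6.8 × 61.2 = 208.08.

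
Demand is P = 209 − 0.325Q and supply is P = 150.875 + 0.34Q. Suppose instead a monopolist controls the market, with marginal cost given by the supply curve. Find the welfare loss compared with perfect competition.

Competitive equilibrium: 209 − 0.325Q = 150.875 + 0.34Q → Q* = 87.406, P* = 180.593.
Marginal revenue: MR = 209 − 0.65Q. Set MR = MC: 209 − 0.65Q = 150.875 + 0.34Q → Q_m = 58.7121.
Price P_m = 209 − 0.325·58.7121 = 189.9186; MC(Q_m) = 150.875 + 0.34·58.7121 = 170.8371.
Competitive Q* = 87.406, so ΔQ = 28.6939; wedge = 189.9186 − 170.8371 = 19.0815.
Welfare loss = ½ × 28.6939 × 19.0815 = 273.76.

273.76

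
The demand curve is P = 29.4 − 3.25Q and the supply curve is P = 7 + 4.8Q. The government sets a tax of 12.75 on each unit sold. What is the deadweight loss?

Competitive equilibrium: 29.4 − 3.25Q = 7 + 4.8Q → Q* = 2.7826, P* = 20.3565.
With the tax, the buyer price exceeds the seller price by 12.75: (29.4 − 3.25Q) − (7 + 4.8Q) = 12.75 → Q' = 1.1988.
ΔQ = 2.7826 − 1.1988 = 1.5838; the wedge equals the tax, 12.75.
DWL = ½ × 1.5838 × 12.75 = 10.10.

10.10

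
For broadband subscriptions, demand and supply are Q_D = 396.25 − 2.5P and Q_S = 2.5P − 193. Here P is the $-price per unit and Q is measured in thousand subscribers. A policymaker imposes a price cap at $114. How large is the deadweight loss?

In inverse form: demand P = 158.5 − 0.4Q, supply P = 77.2 + 0.4Q.
Competitive equilibrium: 158.5 − 0.4Q = 77.2 + 0.4Q → Q* = 101.625, P* = 117.85.
At the ceiling P = 114, quantity supplied = (114 − 77.2)/0.4 = 92.
Willingness to pay at Q' = 92: 158.5 − 0.4·92 = 121.7.
ΔQ = 101.625 − 92 = 9.625; wedge = 121.7 − 114 = 7.7.
DWL = ½ × 9.625 × 7.7 = $37.06 thousand.

$37.06 thousand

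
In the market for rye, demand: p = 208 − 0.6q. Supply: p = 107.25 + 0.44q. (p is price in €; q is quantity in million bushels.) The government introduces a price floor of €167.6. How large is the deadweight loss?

Competitive equilibrium: 208 − 0.6q = 107.25 + 0.44q → q* = 96.875, p* = 149.875.
At the floor p = 167.6, quantity demanded = (208 − 167.6)/0.6 = 67.3333.
Sellers' marginal cost at q' = 67.3333: 107.25 + 0.44·67.3333 = 136.8767.
Δq = 96.875 − 67.3333 = 29.5417; wedge = 167.6 − 136.8767 = 30.7233.
DWL = ½ × 29.5417 × 30.7233 = €453.81 million.

€453.81 million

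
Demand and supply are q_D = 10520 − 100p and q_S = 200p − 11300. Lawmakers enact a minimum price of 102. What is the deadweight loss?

In inverse form: demand p = 105.2 − 0.01q, supply p = 56.5 + 0.005q.
Competitive equilibrium: 105.2 − 0.01q = 56.5 + 0.005q → q* = 3246.6667, p* = 72.7333.
At the floor p = 102, quantity demanded = (105.2 − 102)/0.01 = 320.
Sellers' marginal cost at q' = 320: 56.5 + 0.005·320 = 58.1.
Δq = 3246.6667 − 320 = 2926.6667; wedge = 102 − 58.1 = 43.9.
DWL = ½ × 2926.6667 × 43.9 = 64240.33.

64240.33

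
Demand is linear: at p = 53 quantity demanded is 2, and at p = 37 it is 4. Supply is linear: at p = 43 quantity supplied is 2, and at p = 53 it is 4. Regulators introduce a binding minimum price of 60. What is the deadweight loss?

17.57

Demand slope = (37 − 53)/(4 − 2) = −8, so p = 69 − 8q.
Supply slope = (53 − 43)/(4 − 2) = 5, so p = 33 + 5q.
Competitive equilibrium: 69 − 8q = 33 + 5q → q* = 2.7692, p* = 46.8462.
At the floor p = 60, quantity demanded = (69 − 60)/8 = 1.125.
Sellers' marginal cost at q' = 1.125: 33 + 5·1.125 = 38.625.
Δq = 2.7692 − 1.125 = 1.6442; wedge = 60 − 38.625 = 21.375.
The triangle = ½ × 1.6442 × 21.375 = 17.57.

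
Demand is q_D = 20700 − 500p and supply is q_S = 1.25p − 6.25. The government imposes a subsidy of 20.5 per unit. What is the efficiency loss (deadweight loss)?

262

In inverse form: demand p = 41.4 − 0.002q, supply p = 5 + 0.8q.
Competitive equilibrium: 41.4 − 0.002q = 5 + 0.8q → q* = 45.3865, p* = 41.3092.
The subsidy lowers effective supply by 20.5: p = 0.8q − 15.5.
New quantity: 41.4 − 0.002q = 0.8q − 15.5 → q' = 70.9476.
Overproduction Δq = 70.9476 − 45.3865 = 25.5611; wedge = subsidy = 20.5.
Deadweight loss = ½ × 25.5611 × 20.5 = 262.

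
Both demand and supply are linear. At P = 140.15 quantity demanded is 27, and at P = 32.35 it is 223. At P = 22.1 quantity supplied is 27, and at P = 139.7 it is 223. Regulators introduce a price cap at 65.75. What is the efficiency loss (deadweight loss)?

Demand slope = (32.35 − 140.15)/(223 − 27) = −0.55, so P = 155 − 0.55Q.
Supply slope = (139.7 − 22.1)/(223 − 27) = 0.6, so P = 5.9 + 0.6Q.
Competitive equilibrium: 155 − 0.55Q = 5.9 + 0.6Q → Q* = 129.6522, P* = 83.6913.
At the ceiling P = 65.75, quantity supplied = (65.75 − 5.9)/0.6 = 99.75.
Willingness to pay at Q' = 99.75: 155 − 0.55·99.75 = 100.1375.
ΔQ = 129.6522 − 99.75 = 29.9022; wedge = 100.1375 − 65.75 = 34.3875.
Deadweight loss = ½ × 29.9022 × 34.3875 = 514.13.

514.13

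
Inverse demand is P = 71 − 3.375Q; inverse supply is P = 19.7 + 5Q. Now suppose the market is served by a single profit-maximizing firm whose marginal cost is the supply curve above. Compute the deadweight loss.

Competitive equilibrium: 71 − 3.375Q = 19.7 + 5Q → Q* = 6.1254, P* = 50.3269.
Marginal revenue: MR = 71 − 6.75Q. Set MR = MC: 71 − 6.75Q = 19.7 + 5Q → Q_m = 4.366.
Price P_m = 71 − 3.375·4.366 = 56.2648; MC(Q_m) = 19.7 + 5·4.366 = 41.53.
Competitive Q* = 6.1254, so ΔQ = 1.7594; wedge = 56.2648 − 41.53 = 14.7348.
The triangle = ½ × 1.7594 × 14.7348 = 12.96.

12.96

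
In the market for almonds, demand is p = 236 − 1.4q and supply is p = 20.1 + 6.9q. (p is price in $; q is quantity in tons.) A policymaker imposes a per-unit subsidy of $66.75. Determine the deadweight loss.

Competitive equilibrium: 236 − 1.4q = 20.1 + 6.9q → q* = 26.012, p* = 199.5831.
The subsidy lowers effective supply by 66.75: p = 6.9q − 46.65.
New quantity: 236 − 1.4q = 6.9q − 46.65 → q' = 34.0542.
Overproduction Δq = 34.0542 − 26.012 = 8.0422; wedge = subsidy = 66.75.
Deadweight loss = ½ × 8.0422 × 66.75 = $268.41.

$268.41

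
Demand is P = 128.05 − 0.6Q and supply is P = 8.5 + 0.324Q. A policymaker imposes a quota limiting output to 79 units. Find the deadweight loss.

Competitive equilibrium: 128.05 − 0.6Q = 8.5 + 0.324Q → Q* = 129.3831, P* = 50.4201.
At Q = 79: demand price = 128.05 − 0.6·79 = 80.65; supply price = 8.5 + 0.324·79 = 34.096.
ΔQ = 129.3831 − 79 = 50.3831; wedge = 80.65 − 34.096 = 46.554.
Deadweight loss = ½ × 50.3831 × 46.554 = 1172.77.

1172.77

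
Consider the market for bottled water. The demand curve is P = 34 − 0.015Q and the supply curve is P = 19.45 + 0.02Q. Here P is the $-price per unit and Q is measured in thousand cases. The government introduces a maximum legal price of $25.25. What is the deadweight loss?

Competitive equilibrium: 34 − 0.015Q = 19.45 + 0.02Q → Q* = 415.7143, P* = 27.7643.
At the ceiling P = 25.25, quantity supplied = (25.25 − 19.45)/0.02 = 290.
Willingness to pay at Q' = 290: 34 − 0.015·290 = 29.65.
ΔQ = 415.7143 − 290 = 125.7143; wedge = 29.65 − 25.25 = 4.4.
Welfare loss = ½ × 125.7143 × 4.4 = $276.57 thousand.

$276.57 thousand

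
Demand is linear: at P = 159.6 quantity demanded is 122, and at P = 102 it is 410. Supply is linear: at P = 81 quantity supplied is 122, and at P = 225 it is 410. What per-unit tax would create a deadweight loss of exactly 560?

28

Demand slope = (102 − 159.6)/(410 − 122) = −0.2, so P = 184 − 0.2Q.
Supply slope = (225 − 81)/(410 − 122) = 0.5, so P = 20 + 0.5Q.
Competitive equilibrium: 184 − 0.2Q = 20 + 0.5Q → Q* = 234.2857, P* = 137.1429.
A tax t gives ΔQ = t/0.7 and wedge t, so DWL = t²/1.4.
t²/1.4 = 560 → t² = 784 → t = 28.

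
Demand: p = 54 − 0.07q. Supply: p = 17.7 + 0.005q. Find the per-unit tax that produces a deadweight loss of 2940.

21

Competitive equilibrium: 54 − 0.07q = 17.7 + 0.005q → q* = 484, p* = 20.12.
A tax t gives Δq = t/0.075 and wedge t, so DWL = t²/0.15.
t²/0.15 = 2940 → t² = 441 → t = 21.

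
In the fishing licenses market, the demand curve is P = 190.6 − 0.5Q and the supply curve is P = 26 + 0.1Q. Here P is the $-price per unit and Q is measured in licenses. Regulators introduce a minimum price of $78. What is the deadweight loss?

Competitive equilibrium: 190.6 − 0.5Q = 26 + 0.1Q → Q* = 274.33333, P* = 53.43333.
At the floor P = 78, quantity demanded = (190.6 − 78)/0.5 = 225.2.
Sellers' marginal cost at Q' = 225.2: 26 + 0.1·225.2 = 48.52.
ΔQ = 274.33333 − 225.2 = 49.13333; wedge = 78 − 48.52 = 29.48.
The triangle = ½ × 49.13333 × 29.48 = $724.23.

$724.23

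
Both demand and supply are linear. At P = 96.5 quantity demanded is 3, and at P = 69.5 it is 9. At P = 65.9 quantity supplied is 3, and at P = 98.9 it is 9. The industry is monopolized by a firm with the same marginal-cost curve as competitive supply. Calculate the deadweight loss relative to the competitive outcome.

17.68

Demand slope = (69.5 − 96.5)/(9 − 3) = −4.5, so P = 110 − 4.5Q.
Supply slope = (98.9 − 65.9)/(9 − 3) = 5.5, so P = 49.4 + 5.5Q.
Competitive equilibrium: 110 − 4.5Q = 49.4 + 5.5Q → Q* = 6.06, P* = 82.73.
Marginal revenue: MR = 110 − 9Q. Set MR = MC: 110 − 9Q = 49.4 + 5.5Q → Q_m = 4.17931.
Price P_m = 110 − 4.5·4.17931 = 91.19311; MC(Q_m) = 49.4 + 5.5·4.17931 = 72.38621.
Competitive Q* = 6.06, so ΔQ = 1.88069; wedge = 91.19311 − 72.38621 = 18.8069.
DWL = ½ × 1.88069 × 18.8069 = 17.68.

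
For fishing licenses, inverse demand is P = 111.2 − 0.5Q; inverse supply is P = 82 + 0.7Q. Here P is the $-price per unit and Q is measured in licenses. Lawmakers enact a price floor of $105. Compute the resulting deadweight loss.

$85.44

Competitive equilibrium: 111.2 − 0.5Q = 82 + 0.7Q → Q* = 24.3333, P* = 99.0333.
At the floor P = 105, quantity demanded = (111.2 − 105)/0.5 = 12.4.
Sellers' marginal cost at Q' = 12.4: 82 + 0.7·12.4 = 90.68.
ΔQ = 24.3333 − 12.4 = 11.9333; wedge = 105 − 90.68 = 14.32.
Deadweight loss = ½ × 11.9333 × 14.32 = $85.44.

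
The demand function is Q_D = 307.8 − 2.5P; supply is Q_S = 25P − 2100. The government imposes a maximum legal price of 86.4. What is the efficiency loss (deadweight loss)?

In inverse form: demand P = 123.12 − 0.4Q, supply P = 84 + 0.04Q.
Competitive equilibrium: 123.12 − 0.4Q = 84 + 0.04Q → Q* = 88.9091, P* = 87.5564.
At the ceiling P = 86.4, quantity supplied = (86.4 − 84)/0.04 = 60.
Willingness to pay at Q' = 60: 123.12 − 0.4·60 = 99.12.
ΔQ = 88.9091 − 60 = 28.9091; wedge = 99.12 − 86.4 = 12.72.
Deadweight loss = ½ × 28.9091 × 12.72 = 183.86.

183.86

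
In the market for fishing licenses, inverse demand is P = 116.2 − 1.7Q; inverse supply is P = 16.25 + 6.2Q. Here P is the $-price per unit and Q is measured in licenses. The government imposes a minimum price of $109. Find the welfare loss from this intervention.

Competitive equilibrium: 116.2 − 1.7Q = 16.25 + 6.2Q → Q* = 12.6519, P* = 94.6918.
At the floor P = 109, quantity demanded = (116.2 − 109)/1.7 = 4.2353.
Sellers' marginal cost at Q' = 4.2353: 16.25 + 6.2·4.2353 = 42.5089.
ΔQ = 12.6519 − 4.2353 = 8.4166; wedge = 109 − 42.5089 = 66.4911.
DWL = ½ × 8.4166 × 66.4911 = $279.81.

$279.81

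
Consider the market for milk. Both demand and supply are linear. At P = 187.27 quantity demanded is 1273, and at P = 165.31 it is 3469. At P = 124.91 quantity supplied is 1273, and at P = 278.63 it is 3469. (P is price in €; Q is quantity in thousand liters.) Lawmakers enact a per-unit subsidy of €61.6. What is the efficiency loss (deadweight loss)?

€23716 thousand

Demand slope = (165.31 − 187.27)/(3469 − 1273) = −0.01, so P = 200 − 0.01Q.
Supply slope = (278.63 − 124.91)/(3469 − 1273) = 0.07, so P = 35.8 + 0.07Q.
Competitive equilibrium: 200 − 0.01Q = 35.8 + 0.07Q → Q* = 2052.5, P* = 179.475.
The subsidy lowers effective supply by 61.6: P = 0.07Q − 25.8.
New quantity: 200 − 0.01Q = 0.07Q − 25.8 → Q' = 2822.5.
Overproduction ΔQ = 2822.5 − 2052.5 = 770; wedge = subsidy = 61.6.
Deadweight loss = ½ × 770 × 61.6 = €23716 thousand.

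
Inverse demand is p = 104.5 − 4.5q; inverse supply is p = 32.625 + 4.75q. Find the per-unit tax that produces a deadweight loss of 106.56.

44.4

Competitive equilibrium: 104.5 − 4.5q = 32.625 + 4.75q → q* = 7.7703, p* = 69.5338.
A tax t gives Δq = t/9.25 and wedge t, so DWL = t²/18.5.
t²/18.5 = 106.56 → t² = 1971.36 → t = 44.4.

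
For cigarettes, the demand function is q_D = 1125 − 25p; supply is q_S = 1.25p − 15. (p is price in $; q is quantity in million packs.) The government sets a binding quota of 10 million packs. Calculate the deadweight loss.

In inverse form: demand p = 45 − 0.04q, supply p = 12 + 0.8q.
Competitive equilibrium: 45 − 0.04q = 12 + 0.8q → q* = 39.2857, p* = 43.4286.
At q = 10: demand price = 45 − 0.04·10 = 44.6; supply price = 12 + 0.8·10 = 20.
Δq = 39.2857 − 10 = 29.2857; wedge = 44.6 − 20 = 24.6.
Deadweight loss = ½ × 29.2857 × 24.6 = $360.21 million.

$360.21 million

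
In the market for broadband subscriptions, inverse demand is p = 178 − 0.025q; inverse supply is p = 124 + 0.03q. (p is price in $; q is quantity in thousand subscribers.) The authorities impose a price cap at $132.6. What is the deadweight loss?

$13288.98 thousand

Competitive equilibrium: 178 − 0.025q = 124 + 0.03q → q* = 981.81818, p* = 153.45455.
At the ceiling p = 132.6, quantity supplied = (132.6 − 124)/0.03 = 286.66667.
Willingness to pay at q' = 286.66667: 178 − 0.025·286.66667 = 170.83333.
Δq = 981.81818 − 286.66667 = 695.15151; wedge = 170.83333 − 132.6 = 38.23333.
Deadweight loss = ½ × 695.15151 × 38.23333 = $13288.98 thousand.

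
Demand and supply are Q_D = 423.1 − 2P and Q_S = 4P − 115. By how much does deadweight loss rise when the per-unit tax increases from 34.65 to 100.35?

5913

In inverse form: demand P = 211.55 − 0.5Q, supply P = 28.75 + 0.25Q.
Competitive equilibrium: 211.55 − 0.5Q = 28.75 + 0.25Q → Q* = 243.7333, P* = 89.6833.
For a per-unit tax t: ΔQ = t/0.75, so DWL = ½·t·(t/0.75) = t²/1.5.
At t = 34.65: DWL = 800.415. At t = 100.35: DWL = 6713.415.
Increase = 6713.415 − 800.415 = 5913.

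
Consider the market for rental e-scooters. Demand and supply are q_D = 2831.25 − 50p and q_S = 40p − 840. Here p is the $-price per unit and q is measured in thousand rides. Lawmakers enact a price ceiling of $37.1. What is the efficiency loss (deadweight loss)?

$490.62 thousand

In inverse form: demand p = 56.625 − 0.02q, supply p = 21 + 0.025q.
Competitive equilibrium: 56.625 − 0.02q = 21 + 0.025q → q* = 791.6667, p* = 40.7917.
At the ceiling p = 37.1, quantity supplied = (37.1 − 21)/0.025 = 644.
Willingness to pay at q' = 644: 56.625 − 0.02·644 = 43.745.
Δq = 791.6667 − 644 = 147.6667; wedge = 43.745 − 37.1 = 6.645.
The triangle = ½ × 147.6667 × 6.645 = $490.62 thousand.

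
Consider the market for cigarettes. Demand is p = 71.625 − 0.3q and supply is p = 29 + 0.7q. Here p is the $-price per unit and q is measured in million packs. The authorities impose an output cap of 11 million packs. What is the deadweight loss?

Competitive equilibrium: 71.625 − 0.3q = 29 + 0.7q → q* = 42.625, p* = 58.8375.
At q = 11: demand price = 71.625 − 0.3·11 = 68.325; supply price = 29 + 0.7·11 = 36.7.
Δq = 42.625 − 11 = 31.625; wedge = 68.325 − 36.7 = 31.625.
DWL = ½ × 31.625 × 31.625 = $500.07 million.

$500.07 million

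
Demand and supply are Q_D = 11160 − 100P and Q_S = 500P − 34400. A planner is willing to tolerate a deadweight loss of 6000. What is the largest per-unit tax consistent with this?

12

In inverse form: demand P = 111.6 − 0.01Q, supply P = 68.8 + 0.002Q.
Competitive equilibrium: 111.6 − 0.01Q = 68.8 + 0.002Q → Q* = 3566.6667, P* = 75.9333.
A tax t gives ΔQ = t/0.012 and wedge t, so DWL = t²/0.024.
t²/0.024 = 6000 → t² = 144 → t = 12.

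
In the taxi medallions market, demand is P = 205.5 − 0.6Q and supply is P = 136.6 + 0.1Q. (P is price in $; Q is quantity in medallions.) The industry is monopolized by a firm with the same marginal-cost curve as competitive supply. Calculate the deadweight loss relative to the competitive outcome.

$722.31

Competitive equilibrium: 205.5 − 0.6Q = 136.6 + 0.1Q → Q* = 98.4286, P* = 146.4429.
Marginal revenue: MR = 205.5 − 1.2Q. Set MR = MC: 205.5 − 1.2Q = 136.6 + 0.1Q → Q_m = 53.
Price P_m = 205.5 − 0.6·53 = 173.7; MC(Q_m) = 136.6 + 0.1·53 = 141.9.
Competitive Q* = 98.4286, so ΔQ = 45.4286; wedge = 173.7 − 141.9 = 31.8.
Welfare loss = ½ × 45.4286 × 31.8 = $722.31.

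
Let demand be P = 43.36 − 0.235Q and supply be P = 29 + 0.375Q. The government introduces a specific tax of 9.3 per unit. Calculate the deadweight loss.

Competitive equilibrium: 43.36 − 0.235Q = 29 + 0.375Q → Q* = 23.541, P* = 37.8279.
With the tax, the buyer price exceeds the seller price by 9.3: (43.36 − 0.235Q) − (29 + 0.375Q) = 9.3 → Q' = 8.2951.
ΔQ = 23.541 − 8.2951 = 15.2459; the wedge equals the tax, 9.3.
Deadweight loss = ½ × 15.2459 × 9.3 = 70.89.

70.89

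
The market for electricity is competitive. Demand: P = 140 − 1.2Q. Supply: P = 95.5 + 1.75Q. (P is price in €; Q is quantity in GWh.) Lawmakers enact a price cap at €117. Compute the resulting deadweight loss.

€11.56

Competitive equilibrium: 140 − 1.2Q = 95.5 + 1.75Q → Q* = 15.0847, P* = 121.8983.
At the ceiling P = 117, quantity supplied = (117 − 95.5)/1.75 = 12.2857.
Willingness to pay at Q' = 12.2857: 140 − 1.2·12.2857 = 125.2572.
ΔQ = 15.0847 − 12.2857 = 2.799; wedge = 125.2572 − 117 = 8.2572.
The triangle = ½ × 2.799 × 8.2572 = €11.56.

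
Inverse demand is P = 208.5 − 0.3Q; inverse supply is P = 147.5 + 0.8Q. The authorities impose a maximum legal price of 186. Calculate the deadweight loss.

29.55

Competitive equilibrium: 208.5 − 0.3Q = 147.5 + 0.8Q → Q* = 55.4545, P* = 191.8636.
At the ceiling P = 186, quantity supplied = (186 − 147.5)/0.8 = 48.125.
Willingness to pay at Q' = 48.125: 208.5 − 0.3·48.125 = 194.0625.
ΔQ = 55.4545 − 48.125 = 7.3295; wedge = 194.0625 − 186 = 8.0625.
DWL = ½ × 7.3295 × 8.0625 = 29.55.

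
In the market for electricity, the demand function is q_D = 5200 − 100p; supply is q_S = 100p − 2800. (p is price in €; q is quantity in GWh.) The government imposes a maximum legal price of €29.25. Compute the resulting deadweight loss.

€11556.25

In inverse form: demand p = 52 − 0.01q, supply p = 28 + 0.01q.
Competitive equilibrium: 52 − 0.01q = 28 + 0.01q → q* = 1200, p* = 40.
At the ceiling p = 29.25, quantity supplied = (29.25 − 28)/0.01 = 125.
Willingness to pay at q' = 125: 52 − 0.01·125 = 50.75.
Δq = 1200 − 125 = 1075; wedge = 50.75 − 29.25 = 21.5.
The triangle = ½ × 1075 × 21.5 = €11556.25.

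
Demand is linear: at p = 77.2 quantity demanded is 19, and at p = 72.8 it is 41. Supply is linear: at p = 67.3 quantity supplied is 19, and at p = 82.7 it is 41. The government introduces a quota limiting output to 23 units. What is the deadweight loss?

22.05

Demand slope = (72.8 − 77.2)/(41 − 19) = −0.2, so p = 81 − 0.2q.
Supply slope = (82.7 − 67.3)/(41 − 19) = 0.7, so p = 54 + 0.7q.
Competitive equilibrium: 81 − 0.2q = 54 + 0.7q → q* = 30, p* = 75.
At q = 23: demand price = 81 − 0.2·23 = 76.4; supply price = 54 + 0.7·23 = 70.1.
Δq = 30 − 23 = 7; wedge = 76.4 − 70.1 = 6.3.
Welfare loss = ½ × 7 × 6.3 = 22.05.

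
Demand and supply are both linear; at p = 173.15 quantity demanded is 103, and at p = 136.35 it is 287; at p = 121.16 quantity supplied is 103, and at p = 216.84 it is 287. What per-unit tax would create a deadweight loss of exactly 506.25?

Demand slope = (136.35 − 173.15)/(287 − 103) = −0.2, so p = 193.75 − 0.2q.
Supply slope = (216.84 − 121.16)/(287 − 103) = 0.52, so p = 67.6 + 0.52q.
Competitive equilibrium: 193.75 − 0.2q = 67.6 + 0.52q → q* = 175.2083, p* = 158.7083.
A tax t gives Δq = t/0.72 and wedge t, so DWL = t²/1.44.
t²/1.44 = 506.25 → t² = 729 → t = 27.

27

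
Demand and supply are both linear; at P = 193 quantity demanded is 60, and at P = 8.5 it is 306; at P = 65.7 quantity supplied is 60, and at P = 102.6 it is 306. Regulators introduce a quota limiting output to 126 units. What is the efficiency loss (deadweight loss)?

2561.34

Demand slope = (8.5 − 193)/(306 − 60) = −0.75, so P = 238 − 0.75Q.
Supply slope = (102.6 − 65.7)/(306 − 60) = 0.15, so P = 56.7 + 0.15Q.
Competitive equilibrium: 238 − 0.75Q = 56.7 + 0.15Q → Q* = 201.4444, P* = 86.9167.
At Q = 126: demand price = 238 − 0.75·126 = 143.5; supply price = 56.7 + 0.15·126 = 75.6.
ΔQ = 201.4444 − 126 = 75.4444; wedge = 143.5 − 75.6 = 67.9.
Deadweight loss = ½ × 75.4444 × 67.9 = 2561.34.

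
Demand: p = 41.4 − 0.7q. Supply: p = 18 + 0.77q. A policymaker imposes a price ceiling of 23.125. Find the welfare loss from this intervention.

63.06

Competitive equilibrium: 41.4 − 0.7q = 18 + 0.77q → q* = 15.9184, p* = 30.2571.
At the ceiling p = 23.125, quantity supplied = (23.125 − 18)/0.77 = 6.6558.
Willingness to pay at q' = 6.6558: 41.4 − 0.7·6.6558 = 36.7409.
Δq = 15.9184 − 6.6558 = 9.2626; wedge = 36.7409 − 23.125 = 13.6159.
The triangle = ½ × 9.2626 × 13.6159 = 63.06.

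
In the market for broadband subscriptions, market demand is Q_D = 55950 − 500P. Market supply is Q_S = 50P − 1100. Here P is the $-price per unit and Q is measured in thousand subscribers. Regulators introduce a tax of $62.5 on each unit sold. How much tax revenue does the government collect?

$77840.91 thousand

In inverse form: demand P = 111.9 − 0.002Q, supply P = 22 + 0.02Q.
Competitive equilibrium: 111.9 − 0.002Q = 22 + 0.02Q → Q* = 4086.3636, P* = 103.7273.
With the tax, the buyer price exceeds the seller price by 62.5: (111.9 − 0.002Q) − (22 + 0.02Q) = 62.5 → Q' = 1245.4545.
Tax revenue = 62.5 × 1245.4545 = $77840.91 thousand.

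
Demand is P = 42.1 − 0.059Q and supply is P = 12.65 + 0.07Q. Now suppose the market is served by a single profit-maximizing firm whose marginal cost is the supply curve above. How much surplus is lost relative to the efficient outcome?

Competitive equilibrium: 42.1 − 0.059Q = 12.65 + 0.07Q → Q* = 228.29457, P* = 28.63062.
Marginal revenue: MR = 42.1 − 0.118Q. Set MR = MC: 42.1 − 0.118Q = 12.65 + 0.07Q → Q_m = 156.64894.
Price P_m = 42.1 − 0.059·156.64894 = 32.85771; MC(Q_m) = 12.65 + 0.07·156.64894 = 23.61543.
Competitive Q* = 228.29457, so ΔQ = 71.64563; wedge = 32.85771 − 23.61543 = 9.24228.
Deadweight loss = ½ × 71.64563 × 9.24228 = 331.08.

331.08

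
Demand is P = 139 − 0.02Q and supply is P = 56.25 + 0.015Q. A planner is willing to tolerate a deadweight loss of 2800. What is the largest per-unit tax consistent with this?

Competitive equilibrium: 139 − 0.02Q = 56.25 + 0.015Q → Q* = 2364.2857, P* = 91.7143.
A tax t gives ΔQ = t/0.035 and wedge t, so DWL = t²/0.07.
t²/0.07 = 2800 → t² = 196 → t = 14.

14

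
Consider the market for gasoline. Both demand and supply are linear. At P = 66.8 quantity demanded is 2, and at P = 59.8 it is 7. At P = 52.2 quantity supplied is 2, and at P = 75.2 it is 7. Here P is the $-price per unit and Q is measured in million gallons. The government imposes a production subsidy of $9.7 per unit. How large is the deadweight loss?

Demand slope = (59.8 − 66.8)/(7 − 2) = −1.4, so P = 69.6 − 1.4Q.
Supply slope = (75.2 − 52.2)/(7 − 2) = 4.6, so P = 43 + 4.6Q.
Competitive equilibrium: 69.6 − 1.4Q = 43 + 4.6Q → Q* = 4.4333, P* = 63.3933.
The subsidy lowers effective supply by 9.7: P = 33.3 + 4.6Q.
New quantity: 69.6 − 1.4Q = 33.3 + 4.6Q → Q' = 6.05.
Overproduction ΔQ = 6.05 − 4.4333 = 1.6167; wedge = subsidy = 9.7.
Welfare loss = ½ × 1.6167 × 9.7 = $7.84 million.

$7.84 million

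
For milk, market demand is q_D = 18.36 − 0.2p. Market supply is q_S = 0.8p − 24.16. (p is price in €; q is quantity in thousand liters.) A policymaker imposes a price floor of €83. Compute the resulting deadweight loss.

In inverse form: demand p = 91.8 − 5q, supply p = 30.2 + 1.25q.
Competitive equilibrium: 91.8 − 5q = 30.2 + 1.25q → q* = 9.856, p* = 42.52.
At the floor p = 83, quantity demanded = (91.8 − 83)/5 = 1.76.
Sellers' marginal cost at q' = 1.76: 30.2 + 1.25·1.76 = 32.4.
Δq = 9.856 − 1.76 = 8.096; wedge = 83 − 32.4 = 50.6.
Deadweight loss = ½ × 8.096 × 50.6 = €204.83 thousand.

€204.83 thousand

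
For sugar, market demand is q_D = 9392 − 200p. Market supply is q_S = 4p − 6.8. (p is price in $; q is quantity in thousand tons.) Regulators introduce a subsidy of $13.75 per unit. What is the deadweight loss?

$370.71 thousand

In inverse form: demand p = 46.96 − 0.005q, supply p = 1.7 + 0.25q.
Competitive equilibrium: 46.96 − 0.005q = 1.7 + 0.25q → q* = 177.4902, p* = 46.0725.
The subsidy lowers effective supply by 13.75: p = 0.25q − 12.05.
New quantity: 46.96 − 0.005q = 0.25q − 12.05 → q' = 231.4118.
Overproduction Δq = 231.4118 − 177.4902 = 53.9216; wedge = subsidy = 13.75.
Welfare loss = ½ × 53.9216 × 13.75 = $370.71 thousand.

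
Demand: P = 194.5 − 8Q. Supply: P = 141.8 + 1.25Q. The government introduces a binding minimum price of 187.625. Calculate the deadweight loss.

108.25

Competitive equilibrium: 194.5 − 8Q = 141.8 + 1.25Q → Q* = 5.6973, P* = 148.9216.
At the floor P = 187.625, quantity demanded = (194.5 − 187.625)/8 = 0.8594.
Sellers' marginal cost at Q' = 0.8594: 141.8 + 1.25·0.8594 = 142.8743.
ΔQ = 5.6973 − 0.8594 = 4.8379; wedge = 187.625 − 142.8743 = 44.7507.
DWL = ½ × 4.8379 × 44.7507 = 108.25.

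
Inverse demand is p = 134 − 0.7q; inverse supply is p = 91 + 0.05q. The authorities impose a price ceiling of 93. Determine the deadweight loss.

Competitive equilibrium: 134 − 0.7q = 91 + 0.05q → q* = 57.3333, p* = 93.8667.
At the ceiling p = 93, quantity supplied = (93 − 91)/0.05 = 40.
Willingness to pay at q' = 40: 134 − 0.7·40 = 106.
Δq = 57.3333 − 40 = 17.3333; wedge = 106 − 93 = 13.
DWL = ½ × 17.3333 × 13 = 112.67.

112.67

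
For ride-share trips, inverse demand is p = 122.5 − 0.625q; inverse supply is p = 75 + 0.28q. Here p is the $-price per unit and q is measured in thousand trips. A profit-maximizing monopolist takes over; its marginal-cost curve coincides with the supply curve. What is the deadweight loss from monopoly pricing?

Competitive equilibrium: 122.5 − 0.625q = 75 + 0.28q → q* = 52.4862, p* = 89.6961.
Marginal revenue: MR = 122.5 − 1.25q. Set MR = MC: 122.5 − 1.25q = 75 + 0.28q → q_m = 31.0458.
Price p_m = 122.5 − 0.625·31.0458 = 103.0964; MC(q_m) = 75 + 0.28·31.0458 = 83.6928.
Competitive q* = 52.4862, so Δq = 21.4404; wedge = 103.0964 − 83.6928 = 19.4036.
Welfare loss = ½ × 21.4404 × 19.4036 = $208.01 thousand.

$208.01 thousand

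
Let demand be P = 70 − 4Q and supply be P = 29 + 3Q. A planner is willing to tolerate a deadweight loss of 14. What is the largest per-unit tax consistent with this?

Competitive equilibrium: 70 − 4Q = 29 + 3Q → Q* = 5.8571, P* = 46.5714.
A tax t gives ΔQ = t/7 and wedge t, so DWL = t²/14.
t²/14 = 14 → t² = 196 → t = 14.

14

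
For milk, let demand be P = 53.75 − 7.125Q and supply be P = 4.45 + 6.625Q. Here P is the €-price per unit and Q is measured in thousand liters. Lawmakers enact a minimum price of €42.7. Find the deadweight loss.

Competitive equilibrium: 53.75 − 7.125Q = 4.45 + 6.625Q → Q* = 3.5855, P* = 28.2036.
At the floor P = 42.7, quantity demanded = (53.75 − 42.7)/7.125 = 1.5509.
Sellers' marginal cost at Q' = 1.5509: 4.45 + 6.625·1.5509 = 14.7247.
ΔQ = 3.5855 − 1.5509 = 2.0346; wedge = 42.7 − 14.7247 = 27.9753.
Welfare loss = ½ × 2.0346 × 27.9753 = €28.46 thousand.

€28.46 thousand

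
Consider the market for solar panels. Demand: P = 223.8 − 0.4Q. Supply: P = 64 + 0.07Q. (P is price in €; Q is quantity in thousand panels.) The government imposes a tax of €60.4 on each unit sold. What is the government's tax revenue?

€12773.96 thousand

Competitive equilibrium: 223.8 − 0.4Q = 64 + 0.07Q → Q* = 340, P* = 87.8.
With the tax, the buyer price exceeds the seller price by 60.4: (223.8 − 0.4Q) − (64 + 0.07Q) = 60.4 → Q' = 211.4894.
Tax revenue = 60.4 × 211.4894 = €12773.96 thousand.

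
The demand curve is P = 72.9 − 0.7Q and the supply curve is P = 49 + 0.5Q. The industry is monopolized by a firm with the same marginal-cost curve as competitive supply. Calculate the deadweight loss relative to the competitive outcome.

32.31

Competitive equilibrium: 72.9 − 0.7Q = 49 + 0.5Q → Q* = 19.9167, P* = 58.9583.
Marginal revenue: MR = 72.9 − 1.4Q. Set MR = MC: 72.9 − 1.4Q = 49 + 0.5Q → Q_m = 12.5789.
Price P_m = 72.9 − 0.7·12.5789 = 64.0948; MC(Q_m) = 49 + 0.5·12.5789 = 55.2895.
Competitive Q* = 19.9167, so ΔQ = 7.3378; wedge = 64.0948 − 55.2895 = 8.8053.
Deadweight loss = ½ × 7.3378 × 8.8053 = 32.31.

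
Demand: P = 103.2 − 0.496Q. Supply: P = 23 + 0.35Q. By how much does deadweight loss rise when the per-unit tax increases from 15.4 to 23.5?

Competitive equilibrium: 103.2 − 0.496Q = 23 + 0.35Q → Q* = 94.7991, P* = 56.1797.
For a per-unit tax t: ΔQ = t/0.846, so DWL = ½·t·(t/0.846) = t²/1.692.
At t = 15.4: DWL = 140.165. At t = 23.5: DWL = 326.389.
Increase = 326.389 − 140.165 = 186.22.

186.22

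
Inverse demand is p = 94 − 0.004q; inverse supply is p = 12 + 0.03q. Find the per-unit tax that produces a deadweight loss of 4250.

Competitive equilibrium: 94 − 0.004q = 12 + 0.03q → q* = 2411.7647, p* = 84.3529.
A tax t gives Δq = t/0.034 and wedge t, so DWL = t²/0.068.
t²/0.068 = 4250 → t² = 289 → t = 17.

17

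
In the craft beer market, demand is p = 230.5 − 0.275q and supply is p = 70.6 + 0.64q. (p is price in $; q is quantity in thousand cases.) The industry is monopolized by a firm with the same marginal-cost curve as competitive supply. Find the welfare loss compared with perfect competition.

$746.13 thousand

Competitive equilibrium: 230.5 − 0.275q = 70.6 + 0.64q → q* = 174.7541, p* = 182.44262.
Marginal revenue: MR = 230.5 − 0.55q. Set MR = MC: 230.5 − 0.55q = 70.6 + 0.64q → q_m = 134.36975.
Price p_m = 230.5 − 0.275·134.36975 = 193.54832; MC(q_m) = 70.6 + 0.64·134.36975 = 156.59664.
Competitive q* = 174.7541, so Δq = 40.38435; wedge = 193.54832 − 156.59664 = 36.95168.
Deadweight loss = ½ × 40.38435 × 36.95168 = $746.13 thousand.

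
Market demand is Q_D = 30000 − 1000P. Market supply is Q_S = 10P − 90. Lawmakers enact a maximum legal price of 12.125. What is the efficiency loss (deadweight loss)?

1576.23

In inverse form: demand P = 30 − 0.001Q, supply P = 9 + 0.1Q.
Competitive equilibrium: 30 − 0.001Q = 9 + 0.1Q → Q* = 207.92079, P* = 29.79208.
At the ceiling P = 12.125, quantity supplied = (12.125 − 9)/0.1 = 31.25.
Willingness to pay at Q' = 31.25: 30 − 0.001·31.25 = 29.96875.
ΔQ = 207.92079 − 31.25 = 176.67079; wedge = 29.96875 − 12.125 = 17.84375.
Deadweight loss = ½ × 176.67079 × 17.84375 = 1576.23.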